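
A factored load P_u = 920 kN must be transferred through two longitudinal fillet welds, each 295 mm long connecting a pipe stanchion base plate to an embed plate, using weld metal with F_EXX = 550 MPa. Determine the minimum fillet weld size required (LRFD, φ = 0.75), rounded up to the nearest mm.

w = 9 mm

Total weld length L = 590 mm.
Required throat t_e = P_u / (φ × 0.6 F_EXX × L) = 920 / (0.75 × 0.6 × 550 × 590 × 10⁻³) = 6.3 mm.
Required leg w = t_e / 0.707 = 8.911 mm → use 9 mm.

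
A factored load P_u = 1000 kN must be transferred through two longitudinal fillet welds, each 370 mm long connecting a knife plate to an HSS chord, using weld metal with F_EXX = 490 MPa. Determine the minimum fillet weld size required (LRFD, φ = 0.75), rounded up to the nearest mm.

Total weld length L = 740 mm.
Required throat t_e = P_u / (φ × 0.6 F_EXX × L) = 1000 / (0.75 × 0.6 × 490 × 740 × 10⁻³) = 6.129 mm.
Required leg w = t_e / 0.707 = 8.668 mm → use 9 mm.

w = 9 mm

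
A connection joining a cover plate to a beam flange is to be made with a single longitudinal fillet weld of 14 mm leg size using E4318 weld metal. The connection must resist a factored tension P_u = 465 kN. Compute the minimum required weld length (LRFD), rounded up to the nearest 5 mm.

L = 245 mm

E43XX → F_EXX = 430 MPa.
Throat t_e = 0.707 × 14 = 9.898 mm.
φr_n = 0.75 × 0.6 × 430 × 9.898 × 10⁻³ = 1.915 kN/mm.
L_req = P_u / φr_n = 465 / 1.915 = 242.8 mm total.
Round up → use L = 245 mm.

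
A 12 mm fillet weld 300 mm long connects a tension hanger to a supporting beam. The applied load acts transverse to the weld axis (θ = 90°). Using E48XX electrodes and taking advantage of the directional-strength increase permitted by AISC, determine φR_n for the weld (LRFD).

E48XX → F_EXX = 480 MPa.
t_e = 0.707 × 12 = 8.484 mm; A_we = 8.484 × 300 = 2545 mm².
Directional factor: 1.0 + 0.5 sin^1.5(90°) = 1.5.
F_nw = 0.6 × 480 × 1.5 = 432 MPa.
φR_n = 0.75 × 432 × 2545 × 10⁻³ = 824.6 kN.

φR_n ≈ 825 kN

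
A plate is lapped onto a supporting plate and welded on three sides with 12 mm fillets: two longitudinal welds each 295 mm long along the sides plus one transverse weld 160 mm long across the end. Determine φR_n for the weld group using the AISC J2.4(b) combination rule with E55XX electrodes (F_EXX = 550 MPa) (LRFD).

φR_n ≈ 1570 kN

t_e = 0.707 × 12 = 8.484 mm.
R_nwl = 0.6 × 550 × 8.484 × 590 × 10⁻³ = 1652 kN (longitudinal, 2 welds).
R_nwt = 0.6 × 550 × 8.484 × 160 × 10⁻³ = 448 kN (transverse, base value).
(i) R_nwl + R_nwt = 2100 kN; (ii) 0.85 R_nwl + 1.5 R_nwt = 2076 kN.
R_n = max = 2100 kN [governs: (i)]; φR_n = 1575 kN.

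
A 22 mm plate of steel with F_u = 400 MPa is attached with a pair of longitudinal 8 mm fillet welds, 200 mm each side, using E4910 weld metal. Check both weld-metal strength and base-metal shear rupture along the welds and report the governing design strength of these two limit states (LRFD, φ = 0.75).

E49XX → F_EXX = 490 MPa.
t_e = 0.707 × 8 = 5.656 mm; L = 400 mm.
Weld metal: φR_n = 0.75 × 0.6 × 490 × 5.656 × 400 × 10⁻³ = 498.9 kN.
Base metal (shear rupture): φR_n = 0.75 × 0.6 × 400 × 22 × 400 × 10⁻³ = 1584 kN.
Governing: weld metal.

φR_n ≈ 499 kN (weld metal governs)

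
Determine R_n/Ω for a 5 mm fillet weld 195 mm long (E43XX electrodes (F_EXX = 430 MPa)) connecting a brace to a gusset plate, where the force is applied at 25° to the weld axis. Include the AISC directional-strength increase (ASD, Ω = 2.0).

R_n/Ω ≈ 101 kN

t_e = 0.707 × 5 = 3.535 mm; A_we = 3.535 × 195 = 689.3 mm².
Directional factor: 1.0 + 0.5 sin^1.5(25°) = 1.137.
F_nw = 0.6 × 430 × 1.137 = 293.4 MPa.
R_n/Ω = (293.4 × 689.3) / 2.0 × 10⁻³ = 101.1 kN.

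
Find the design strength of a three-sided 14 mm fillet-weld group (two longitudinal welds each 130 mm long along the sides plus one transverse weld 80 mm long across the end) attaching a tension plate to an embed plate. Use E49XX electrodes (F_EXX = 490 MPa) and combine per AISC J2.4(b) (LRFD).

t_e = 0.707 × 14 = 9.898 mm.
R_nwl = 0.6 × 490 × 9.898 × 260 × 10⁻³ = 756.6 kN (longitudinal, 2 welds).
R_nwt = 0.6 × 490 × 9.898 × 80 × 10⁻³ = 232.8 kN (transverse, base value).
(i) R_nwl + R_nwt = 989.4 kN; (ii) 0.85 R_nwl + 1.5 R_nwt = 992.3 kN.
R_n = max = 992.3 kN [governs: (ii)]; φR_n = 744.2 kN.

φR_n ≈ 744 kN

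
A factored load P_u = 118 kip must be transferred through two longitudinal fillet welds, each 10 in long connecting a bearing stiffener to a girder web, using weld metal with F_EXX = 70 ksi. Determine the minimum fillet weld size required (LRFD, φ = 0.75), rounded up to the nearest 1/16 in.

Total weld length L = 20 in.
Required throat t_e = P_u / (φ × 0.6 F_EXX × L) = 118 / (0.75 × 0.6 × 70 × 20) = 0.1873 in.
Required leg w = t_e / 0.707 = 0.2649 in → use 5/16 in.

w = 5/16 in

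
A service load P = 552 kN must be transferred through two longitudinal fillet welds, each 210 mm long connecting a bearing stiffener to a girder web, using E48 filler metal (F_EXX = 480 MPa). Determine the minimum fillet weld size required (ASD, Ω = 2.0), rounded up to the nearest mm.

Total weld length L = 420 mm.
Required throat t_e = P × Ω / (0.6 F_EXX × L) = 552 × 2.0 / (0.6 × 480 × 420 × 10⁻³) = 9.127 mm.
Required leg w = t_e / 0.707 = 12.91 mm → use 13 mm.

w = 13 mm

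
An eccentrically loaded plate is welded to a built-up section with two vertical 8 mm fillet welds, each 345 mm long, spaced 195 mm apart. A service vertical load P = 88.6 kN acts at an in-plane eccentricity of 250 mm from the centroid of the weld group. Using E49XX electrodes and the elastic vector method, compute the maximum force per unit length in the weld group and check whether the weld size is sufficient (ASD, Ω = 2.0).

f_max ≈ 406 N/mm; adequate

E49XX → F_EXX = 490 MPa.
Total weld length L_w = 690 mm. Treat welds as unit-width lines.
Polar moment about centroid: J = 2[d³/12 + d(b/2)²] = 2[345³/12 + 345×97.5²] = 13400000 mm³.
Direct shear f_v = P/L_w = 88.6×10³ / 690 = 128.4 N/mm (vertical).
Torsion M = P·e = 88.6×10³ × 250 = 22150000 N·mm.
Critical point at (x, y) = (97.5, 172.5) from centroid. f_tx = M·y/J = 285.1 N/mm; f_ty = M·x/J = 161.1 N/mm.
Resultant f_max = √[f_tx² + (f_v + f_ty)²] = √[285.1² + (128.4 + 161.1)²] = 406.3 N/mm.
Capacity per unit length: r_n/Ω = (1/2.0) × 0.6 × 490 × (0.707 × 8) = 831.4 N/mm.
406.3 ≤ 831.4 → adequate.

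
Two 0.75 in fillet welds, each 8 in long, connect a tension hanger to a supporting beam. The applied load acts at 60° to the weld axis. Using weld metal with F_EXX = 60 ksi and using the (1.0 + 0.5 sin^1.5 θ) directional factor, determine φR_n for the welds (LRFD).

t_e = 0.707 × 0.75 = 0.5302 in; A_we = 0.5302 × 16 = 8.484 in².
Directional factor: 1.0 + 0.5 sin^1.5(60°) = 1.403.
F_nw = 0.6 × 60 × 1.403 = 50.51 ksi.
φR_n = 0.75 × 50.51 × 8.484 = 321.4 kip.

φR_n ≈ 321 kip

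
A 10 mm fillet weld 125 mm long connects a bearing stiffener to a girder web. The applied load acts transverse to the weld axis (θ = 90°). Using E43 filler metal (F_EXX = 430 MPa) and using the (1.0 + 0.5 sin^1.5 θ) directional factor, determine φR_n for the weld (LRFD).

t_e = 0.707 × 10 = 7.07 mm; A_we = 7.07 × 125 = 883.7 mm².
Directional factor: 1.0 + 0.5 sin^1.5(90°) = 1.5.
F_nw = 0.6 × 430 × 1.5 = 387 MPa.
φR_n = 0.75 × 387 × 883.7 × 10⁻³ = 256.5 kN.

φR_n ≈ 257 kN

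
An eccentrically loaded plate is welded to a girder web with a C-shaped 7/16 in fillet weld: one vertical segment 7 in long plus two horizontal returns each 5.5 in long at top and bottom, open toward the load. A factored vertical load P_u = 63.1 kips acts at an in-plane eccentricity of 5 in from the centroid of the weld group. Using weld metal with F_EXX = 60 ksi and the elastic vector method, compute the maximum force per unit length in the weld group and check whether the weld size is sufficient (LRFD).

Total weld length L_w = 18 in. Treat welds as unit-width lines.
Centroid: x̄ = 2×5.5×2.75 / 18 = 1.681 in from the vertical weld.
Polar moment about centroid: J = I_x + I_y = [7³/12 + 2×5.5×3.5²] + [7×1.681² + 2(5.5³/12 + 5.5×1.069²)] = 223.4 in³.
Direct shear f_v = P/L_w = 63.1 / 18 = 3.506 kip/in (vertical).
Torsion M = P·e = 63.1 × 5 = 315.5 kip·in.
Critical point at (x, y) = (3.819, 3.5) from centroid. f_tx = M·y/J = 4.943 kip/in; f_ty = M·x/J = 5.394 kip/in.
Resultant f_max = √[f_tx² + (f_v + f_ty)²] = √[4.943² + (3.506 + 5.394)²] = 10.18 kip/in.
Capacity per unit length: φr_n = 0.75 × 0.6 × 60 × (0.707 × 0.4375) = 8.351 kip/in.
10.18 > 8.351 → NOT adequate.

f_max ≈ 10.2 kip/in; NOT adequate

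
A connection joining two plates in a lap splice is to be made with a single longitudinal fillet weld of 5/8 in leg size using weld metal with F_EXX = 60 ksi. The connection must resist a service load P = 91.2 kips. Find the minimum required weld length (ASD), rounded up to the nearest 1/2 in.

Throat t_e = 0.707 × 0.625 = 0.4419 in.
r_n/Ω = (0.6 × 60 × 0.4419) / 2.0 = 7.954 kip/in.
L_req = P / (r_n/Ω) = 91.2 / 7.954 = 11.47 in total.
Round up → use L = 11.5 in.

L = 11.5 in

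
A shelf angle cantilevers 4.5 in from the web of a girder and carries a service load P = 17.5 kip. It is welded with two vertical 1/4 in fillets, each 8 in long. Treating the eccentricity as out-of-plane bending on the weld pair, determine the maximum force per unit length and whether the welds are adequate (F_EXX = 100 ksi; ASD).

L_w = 2 × 8 = 16 in; section modulus (unit throat) S = 2 × L²/6 = 21.33 in².
Direct shear f_v = P/L_w = 17.5/16 = 1.094 kip/in.
Moment M = P × e = 17.5 × 4.5 = 78.75 kip·in; bending f_b = M/S = 3.691 kip/in.
f_max = √(f_v² + f_b²) = √(1.094² + 3.691²) = 3.85 kip/in.
r_n/Ω = (1/2.0) × 0.6 × 100 × (0.707 × 0.25) = 5.302 kip/in → adequate.

f_max ≈ 3.85 kip/in; adequate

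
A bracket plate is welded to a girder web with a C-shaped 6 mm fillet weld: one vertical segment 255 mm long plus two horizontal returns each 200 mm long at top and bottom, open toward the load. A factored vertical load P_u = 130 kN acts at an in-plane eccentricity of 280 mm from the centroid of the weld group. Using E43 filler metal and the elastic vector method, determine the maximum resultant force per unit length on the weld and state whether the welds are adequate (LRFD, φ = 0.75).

E43XX → F_EXX = 430 MPa.
Total weld length L_w = 655 mm. Treat welds as unit-width lines.
Centroid: x̄ = 2×200×100 / 655 = 61.07 mm from the vertical weld.
Polar moment about centroid: J = I_x + I_y = [255³/12 + 2×200×127.5²] + [255×61.07² + 2(200³/12 + 200×38.93²)] = 10770000 mm³.
Direct shear f_v = P/L_w = 130×10³ / 655 = 198.5 N/mm (vertical).
Torsion M = P·e = 130×10³ × 280 = 36400000 N·mm.
Critical point at (x, y) = (138.9, 127.5) from centroid. f_tx = M·y/J = 430.7 N/mm; f_ty = M·x/J = 469.3 N/mm.
Resultant f_max = √[f_tx² + (f_v + f_ty)²] = √[430.7² + (198.5 + 469.3)²] = 794.7 N/mm.
Capacity per unit length: φr_n = 0.75 × 0.6 × 430 × (0.707 × 6) = 820.8 N/mm.
794.7 ≤ 820.8 → adequate.

f_max ≈ 795 N/mm; adequate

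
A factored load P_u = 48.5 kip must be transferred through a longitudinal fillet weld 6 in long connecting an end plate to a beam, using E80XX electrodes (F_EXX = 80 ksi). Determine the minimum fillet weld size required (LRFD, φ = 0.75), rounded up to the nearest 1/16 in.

w = 3/8 in

Total weld length L = 6 in.
Required throat t_e = P_u / (φ × 0.6 F_EXX × L) = 48.5 / (0.75 × 0.6 × 80 × 6) = 0.2245 in.
Required leg w = t_e / 0.707 = 0.3176 in → use 3/8 in.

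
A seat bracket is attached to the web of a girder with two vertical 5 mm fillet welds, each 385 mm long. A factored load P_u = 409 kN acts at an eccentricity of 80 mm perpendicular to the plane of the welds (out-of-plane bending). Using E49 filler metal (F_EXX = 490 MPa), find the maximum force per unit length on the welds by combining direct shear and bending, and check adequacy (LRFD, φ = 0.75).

L_w = 2 × 385 = 770 mm; section modulus (unit throat) S = 2 × L²/6 = 49410 mm².
Direct shear f_v = P/L_w = 409×10³/770 = 531.2 N/mm.
Moment M = P × e = 409×10³ × 80 = 32720000 N·mm; bending f_b = M/S = 662.2 N/mm.
f_max = √(f_v² + f_b²) = √(531.2² + 662.2²) = 848.9 N/mm.
φr_n = 0.75 × 0.6 × 490 × (0.707 × 5) = 779.5 N/mm → NOT adequate.

f_max ≈ 849 N/mm; NOT adequate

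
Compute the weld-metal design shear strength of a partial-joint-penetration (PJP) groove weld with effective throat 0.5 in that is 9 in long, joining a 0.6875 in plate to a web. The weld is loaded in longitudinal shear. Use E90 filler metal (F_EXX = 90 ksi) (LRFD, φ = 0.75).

Effective throat (given) t_e = 0.5 in.
A_we = 0.5 × 9 = 4.5 in².
F_nw = 0.6 F_EXX = 54 ksi.
φR_n = 0.75 × 54 × 4.5 = 182.2 kips.

φR_n ≈ 182 kips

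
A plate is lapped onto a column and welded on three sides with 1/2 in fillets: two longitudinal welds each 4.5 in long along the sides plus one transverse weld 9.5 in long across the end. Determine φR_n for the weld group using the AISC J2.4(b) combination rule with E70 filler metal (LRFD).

φR_n ≈ 244 kip

E70XX → F_EXX = 70 ksi.
t_e = 0.707 × 0.5 = 0.3535 in.
R_nwl = 0.6 × 70 × 0.3535 × 9 = 133.6 kip (longitudinal, 2 welds).
R_nwt = 0.6 × 70 × 0.3535 × 9.5 = 141 kip (transverse, base value).
(i) R_nwl + R_nwt = 274.7 kip; (ii) 0.85 R_nwl + 1.5 R_nwt = 325.1 kip.
R_n = max = 325.1 kip [governs: (ii)]; φR_n = 243.9 kip.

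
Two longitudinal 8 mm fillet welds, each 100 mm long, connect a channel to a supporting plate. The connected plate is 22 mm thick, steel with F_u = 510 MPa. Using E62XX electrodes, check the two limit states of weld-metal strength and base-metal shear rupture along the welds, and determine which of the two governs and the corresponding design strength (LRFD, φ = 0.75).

E62XX → F_EXX = 620 MPa.
t_e = 0.707 × 8 = 5.656 mm; L = 200 mm.
Weld metal: φR_n = 0.75 × 0.6 × 620 × 5.656 × 200 × 10⁻³ = 315.6 kN.
Base metal (shear rupture): φR_n = 0.75 × 0.6 × 510 × 22 × 200 × 10⁻³ = 1010 kN.
Governing: weld metal.

φR_n ≈ 316 kN (weld metal governs)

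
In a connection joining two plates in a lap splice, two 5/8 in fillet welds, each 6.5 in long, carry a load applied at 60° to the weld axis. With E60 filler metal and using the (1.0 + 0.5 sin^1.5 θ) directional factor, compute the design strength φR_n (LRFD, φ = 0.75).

φR_n ≈ 218 kip

E60XX → F_EXX = 60 ksi.
t_e = 0.707 × 0.625 = 0.4419 in; A_we = 0.4419 × 13 = 5.744 in².
Directional factor: 1.0 + 0.5 sin^1.5(60°) = 1.403.
F_nw = 0.6 × 60 × 1.403 = 50.51 ksi.
φR_n = 0.75 × 50.51 × 5.744 = 217.6 kip.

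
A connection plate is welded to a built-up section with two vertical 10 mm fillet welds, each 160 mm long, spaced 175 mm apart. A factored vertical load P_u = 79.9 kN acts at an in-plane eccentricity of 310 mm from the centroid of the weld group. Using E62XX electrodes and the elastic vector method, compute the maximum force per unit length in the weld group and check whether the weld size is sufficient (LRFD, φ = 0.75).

E62XX → F_EXX = 620 MPa.
Total weld length L_w = 320 mm. Treat welds as unit-width lines.
Polar moment about centroid: J = 2[d³/12 + d(b/2)²] = 2[160³/12 + 160×87.5²] = 3133000 mm³.
Direct shear f_v = P/L_w = 79.9×10³ / 320 = 249.7 N/mm (vertical).
Torsion M = P·e = 79.9×10³ × 310 = 24769000 N·mm.
Critical point at (x, y) = (87.5, 80) from centroid. f_tx = M·y/J = 632.5 N/mm; f_ty = M·x/J = 691.8 N/mm.
Resultant f_max = √[f_tx² + (f_v + f_ty)²] = √[632.5² + (249.7 + 691.8)²] = 1134 N/mm.
Capacity per unit length: φr_n = 0.75 × 0.6 × 620 × (0.707 × 10) = 1973 N/mm.
1134 ≤ 1973 → adequate.

f_max ≈ 1130 N/mm; adequate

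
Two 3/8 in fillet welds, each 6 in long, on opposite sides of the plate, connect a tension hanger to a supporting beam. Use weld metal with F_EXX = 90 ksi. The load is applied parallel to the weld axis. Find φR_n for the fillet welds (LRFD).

Effective throat t_e = 0.707 × 0.375 = 0.2651 in.
Total length L = 12 in; A_we = 0.2651 × 12 = 3.181 in².
F_nw = 0.6 F_EXX = 0.6 × 90 = 54 ksi.
φR_n = 0.75 × 54 × 3.181 = 128.9 kips.

φR_n ≈ 129 kips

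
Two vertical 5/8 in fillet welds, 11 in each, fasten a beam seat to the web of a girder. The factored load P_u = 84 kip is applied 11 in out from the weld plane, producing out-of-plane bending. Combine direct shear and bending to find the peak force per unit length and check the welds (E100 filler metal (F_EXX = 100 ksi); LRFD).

L_w = 2 × 11 = 22 in; section modulus (unit throat) S = 2 × L²/6 = 40.33 in².
Direct shear f_v = P/L_w = 84/22 = 3.818 kip/in.
Moment M = P × e = 84 × 11 = 924 kip·in; bending f_b = M/S = 22.91 kip/in.
f_max = √(f_v² + f_b²) = √(3.818² + 22.91²) = 23.23 kip/in.
φr_n = 0.75 × 0.6 × 100 × (0.707 × 0.625) = 19.88 kip/in → NOT adequate.

f_max ≈ 23.2 kip/in; NOT adequate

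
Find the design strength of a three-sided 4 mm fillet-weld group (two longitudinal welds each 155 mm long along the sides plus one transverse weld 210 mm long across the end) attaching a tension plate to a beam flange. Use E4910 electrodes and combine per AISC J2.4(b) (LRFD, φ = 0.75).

E49XX → F_EXX = 490 MPa.
t_e = 0.707 × 4 = 2.828 mm.
R_nwl = 0.6 × 490 × 2.828 × 310 × 10⁻³ = 257.7 kN (longitudinal, 2 welds).
R_nwt = 0.6 × 490 × 2.828 × 210 × 10⁻³ = 174.6 kN (transverse, base value).
(i) R_nwl + R_nwt = 432.3 kN; (ii) 0.85 R_nwl + 1.5 R_nwt = 481 kN.
R_n = max = 481 kN [governs: (ii)]; φR_n = 360.7 kN.

φR_n ≈ 361 kN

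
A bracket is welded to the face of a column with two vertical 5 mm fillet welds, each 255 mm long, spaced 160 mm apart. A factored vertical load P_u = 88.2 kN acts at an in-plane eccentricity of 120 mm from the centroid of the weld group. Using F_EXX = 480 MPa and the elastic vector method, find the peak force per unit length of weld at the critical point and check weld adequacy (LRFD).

Total weld length L_w = 510 mm. Treat welds as unit-width lines.
Polar moment about centroid: J = 2[d³/12 + d(b/2)²] = 2[255³/12 + 255×80²] = 6028000 mm³.
Direct shear f_v = P/L_w = 88.2×10³ / 510 = 172.9 N/mm (vertical).
Torsion M = P·e = 88.2×10³ × 120 = 10584000 N·mm.
Critical point at (x, y) = (80, 127.5) from centroid. f_tx = M·y/J = 223.9 N/mm; f_ty = M·x/J = 140.5 N/mm.
Resultant f_max = √[f_tx² + (f_v + f_ty)²] = √[223.9² + (172.9 + 140.5)²] = 385.2 N/mm.
Capacity per unit length: φr_n = 0.75 × 0.6 × 480 × (0.707 × 5) = 763.6 N/mm.
385.2 ≤ 763.6 → adequate.

f_max ≈ 385 N/mm; adequate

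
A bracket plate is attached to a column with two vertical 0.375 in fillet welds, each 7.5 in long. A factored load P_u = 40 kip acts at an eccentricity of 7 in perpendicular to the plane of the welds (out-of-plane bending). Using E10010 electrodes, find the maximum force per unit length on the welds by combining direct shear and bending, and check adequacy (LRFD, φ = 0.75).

f_max ≈ 15.2 kip/in; NOT adequate

E100XX → F_EXX = 100 ksi.
L_w = 2 × 7.5 = 15 in; section modulus (unit throat) S = 2 × L²/6 = 18.75 in².
Direct shear f_v = P/L_w = 40/15 = 2.667 kip/in.
Moment M = P × e = 40 × 7 = 280 kip·in; bending f_b = M/S = 14.93 kip/in.
f_max = √(f_v² + f_b²) = √(2.667² + 14.93²) = 15.17 kip/in.
φr_n = 0.75 × 0.6 × 100 × (0.707 × 0.375) = 11.93 kip/in → NOT adequate.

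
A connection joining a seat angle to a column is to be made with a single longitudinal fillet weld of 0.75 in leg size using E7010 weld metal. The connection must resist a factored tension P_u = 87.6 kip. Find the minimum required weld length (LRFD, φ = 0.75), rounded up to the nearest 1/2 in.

L = 5.5 in

E70XX → F_EXX = 70 ksi.
Throat t_e = 0.707 × 0.75 = 0.5302 in.
φr_n = 0.75 × 0.6 × 70 × 0.5302 = 16.7 kip/in.
L_req = P_u / φr_n = 87.6 / 16.7 = 5.245 in total.
Round up → use L = 5.5 in.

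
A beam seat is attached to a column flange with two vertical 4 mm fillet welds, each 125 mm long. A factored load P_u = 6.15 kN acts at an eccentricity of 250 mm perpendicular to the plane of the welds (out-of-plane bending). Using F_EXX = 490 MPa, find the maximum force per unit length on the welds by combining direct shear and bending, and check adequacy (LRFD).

L_w = 2 × 125 = 250 mm; section modulus (unit throat) S = 2 × L²/6 = 5208 mm².
Direct shear f_v = P/L_w = 6.15×10³/250 = 24.6 N/mm.
Moment M = P × e = 6.15×10³ × 250 = 1537500 N·mm; bending f_b = M/S = 295.2 N/mm.
f_max = √(f_v² + f_b²) = √(24.6² + 295.2²) = 296.2 N/mm.
φr_n = 0.75 × 0.6 × 490 × (0.707 × 4) = 623.6 N/mm → adequate.

f_max ≈ 296 N/mm; adequate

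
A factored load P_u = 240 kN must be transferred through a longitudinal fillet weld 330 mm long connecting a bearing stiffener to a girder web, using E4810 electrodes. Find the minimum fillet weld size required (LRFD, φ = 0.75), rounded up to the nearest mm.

w = 5 mm

E48XX → F_EXX = 480 MPa.
Total weld length L = 330 mm.
Required throat t_e = P_u / (φ × 0.6 F_EXX × L) = 240 / (0.75 × 0.6 × 480 × 330 × 10⁻³) = 3.367 mm.
Required leg w = t_e / 0.707 = 4.762 mm → use 5 mm.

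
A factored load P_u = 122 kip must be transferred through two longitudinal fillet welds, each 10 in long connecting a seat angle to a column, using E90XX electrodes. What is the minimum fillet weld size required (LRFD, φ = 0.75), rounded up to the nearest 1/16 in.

w = 1/4 in

E90XX → F_EXX = 90 ksi.
Total weld length L = 20 in.
Required throat t_e = P_u / (φ × 0.6 F_EXX × L) = 122 / (0.75 × 0.6 × 90 × 20) = 0.1506 in.
Required leg w = t_e / 0.707 = 0.213 in → use 1/4 in.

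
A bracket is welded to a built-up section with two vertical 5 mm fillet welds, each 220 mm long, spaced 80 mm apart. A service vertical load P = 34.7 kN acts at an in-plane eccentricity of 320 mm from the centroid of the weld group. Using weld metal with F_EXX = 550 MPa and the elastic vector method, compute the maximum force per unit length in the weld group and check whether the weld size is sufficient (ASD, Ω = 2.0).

f_max ≈ 556 N/mm; adequate

Total weld length L_w = 440 mm. Treat welds as unit-width lines.
Polar moment about centroid: J = 2[d³/12 + d(b/2)²] = 2[220³/12 + 220×40²] = 2479000 mm³.
Direct shear f_v = P/L_w = 34.7×10³ / 440 = 78.86 N/mm (vertical).
Torsion M = P·e = 34.7×10³ × 320 = 11104000 N·mm.
Critical point at (x, y) = (40, 110) from centroid. f_tx = M·y/J = 492.8 N/mm; f_ty = M·x/J = 179.2 N/mm.
Resultant f_max = √[f_tx² + (f_v + f_ty)²] = √[492.8² + (78.86 + 179.2)²] = 556.3 N/mm.
Capacity per unit length: r_n/Ω = (1/2.0) × 0.6 × 550 × (0.707 × 5) = 583.3 N/mm.
556.3 ≤ 583.3 → adequate.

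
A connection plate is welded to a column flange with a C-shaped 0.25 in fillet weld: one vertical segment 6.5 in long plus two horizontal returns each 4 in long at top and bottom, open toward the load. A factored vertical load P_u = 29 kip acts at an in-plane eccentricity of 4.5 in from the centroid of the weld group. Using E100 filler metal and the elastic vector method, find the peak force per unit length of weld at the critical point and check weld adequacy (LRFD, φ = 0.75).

E100XX → F_EXX = 100 ksi.
Total weld length L_w = 14.5 in. Treat welds as unit-width lines.
Centroid: x̄ = 2×4×2 / 14.5 = 1.103 in from the vertical weld.
Polar moment about centroid: J = I_x + I_y = [6.5³/12 + 2×4×3.25²] + [6.5×1.103² + 2(4³/12 + 4×0.8966²)] = 132.4 in³.
Direct shear f_v = P/L_w = 29 / 14.5 = 2 kip/in (vertical).
Torsion M = P·e = 29 × 4.5 = 130.5 kip·in.
Critical point at (x, y) = (2.897, 3.25) from centroid. f_tx = M·y/J = 3.203 kip/in; f_ty = M·x/J = 2.855 kip/in.
Resultant f_max = √[f_tx² + (f_v + f_ty)²] = √[3.203² + (2 + 2.855)²] = 5.817 kip/in.
Capacity per unit length: φr_n = 0.75 × 0.6 × 100 × (0.707 × 0.25) = 7.954 kip/in.
5.817 ≤ 7.954 → adequate.

f_max ≈ 5.82 kip/in; adequate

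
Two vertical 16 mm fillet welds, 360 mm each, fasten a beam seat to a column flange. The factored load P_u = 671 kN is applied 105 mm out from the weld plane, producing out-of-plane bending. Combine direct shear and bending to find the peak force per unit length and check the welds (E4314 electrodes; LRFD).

f_max ≈ 1880 N/mm; adequate

E43XX → F_EXX = 430 MPa.
L_w = 2 × 360 = 720 mm; section modulus (unit throat) S = 2 × L²/6 = 43200 mm².
Direct shear f_v = P/L_w = 671×10³/720 = 931.9 N/mm.
Moment M = P × e = 671×10³ × 105 = 70455000 N·mm; bending f_b = M/S = 1631 N/mm.
f_max = √(f_v² + f_b²) = √(931.9² + 1631²) = 1878 N/mm.
φr_n = 0.75 × 0.6 × 430 × (0.707 × 16) = 2189 N/mm → adequate.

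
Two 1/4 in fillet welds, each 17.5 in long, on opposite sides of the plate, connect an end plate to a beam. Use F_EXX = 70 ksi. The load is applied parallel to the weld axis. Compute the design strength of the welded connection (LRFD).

φR_n ≈ 195 kip

Effective throat t_e = 0.707 × 0.25 = 0.1767 in.
Total length L = 35 in; A_we = 0.1767 × 35 = 6.186 in².
F_nw = 0.6 F_EXX = 0.6 × 70 = 42 ksi.
φR_n = 0.75 × 42 × 6.186 = 194.9 kip.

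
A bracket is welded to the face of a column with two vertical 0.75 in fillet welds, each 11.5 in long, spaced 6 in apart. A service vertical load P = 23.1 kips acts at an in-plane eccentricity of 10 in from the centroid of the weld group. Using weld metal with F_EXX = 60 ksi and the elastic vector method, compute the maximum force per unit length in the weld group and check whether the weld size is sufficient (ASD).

Total weld length L_w = 23 in. Treat welds as unit-width lines.
Polar moment about centroid: J = 2[d³/12 + d(b/2)²] = 2[11.5³/12 + 11.5×3²] = 460.5 in³.
Direct shear f_v = P/L_w = 23.1 / 23 = 1.004 kip/in (vertical).
Torsion M = P·e = 23.1 × 10 = 231 kip·in.
Critical point at (x, y) = (3, 5.75) from centroid. f_tx = M·y/J = 2.884 kip/in; f_ty = M·x/J = 1.505 kip/in.
Resultant f_max = √[f_tx² + (f_v + f_ty)²] = √[2.884² + (1.004 + 1.505)²] = 3.823 kip/in.
Capacity per unit length: r_n/Ω = (1/2.0) × 0.6 × 60 × (0.707 × 0.75) = 9.544 kip/in.
3.823 ≤ 9.544 → adequate.

f_max ≈ 3.82 kip/in; adequate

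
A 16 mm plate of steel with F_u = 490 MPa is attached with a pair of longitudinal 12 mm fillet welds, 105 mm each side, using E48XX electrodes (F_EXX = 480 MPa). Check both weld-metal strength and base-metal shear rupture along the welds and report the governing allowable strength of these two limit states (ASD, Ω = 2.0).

t_e = 0.707 × 12 = 8.484 mm; L = 210 mm.
Weld metal: R_n/Ω = (1/2.0) × 0.6 × 480 × 8.484 × 210 × 10⁻³ = 256.6 kN.
Base metal (shear rupture): R_n/Ω = (1/2.0) × 0.6 × 490 × 16 × 210 × 10⁻³ = 493.9 kN.
Governing: weld metal.

R_n/Ω ≈ 257 kN (weld metal governs)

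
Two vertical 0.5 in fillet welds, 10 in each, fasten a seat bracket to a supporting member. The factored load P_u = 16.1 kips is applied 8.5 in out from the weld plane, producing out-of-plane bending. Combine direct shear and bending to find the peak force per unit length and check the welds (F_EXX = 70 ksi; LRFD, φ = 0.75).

f_max ≈ 4.18 kip/in; adequate

L_w = 2 × 10 = 20 in; section modulus (unit throat) S = 2 × L²/6 = 33.33 in².
Direct shear f_v = P/L_w = 16.1/20 = 0.805 kip/in.
Moment M = P × e = 16.1 × 8.5 = 136.85 kip·in; bending f_b = M/S = 4.106 kip/in.
f_max = √(f_v² + f_b²) = √(0.805² + 4.106²) = 4.184 kip/in.
φr_n = 0.75 × 0.6 × 70 × (0.707 × 0.5) = 11.14 kip/in → adequate.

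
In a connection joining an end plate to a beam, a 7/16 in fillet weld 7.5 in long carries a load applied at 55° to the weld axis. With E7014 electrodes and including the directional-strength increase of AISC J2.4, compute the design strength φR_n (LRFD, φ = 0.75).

E70XX → F_EXX = 70 ksi.
t_e = 0.707 × 0.4375 = 0.3093 in; A_we = 0.3093 × 7.5 = 2.32 in².
Directional factor: 1.0 + 0.5 sin^1.5(55°) = 1.371.
F_nw = 0.6 × 70 × 1.371 = 57.57 ksi.
φR_n = 0.75 × 57.57 × 2.32 = 100.2 kips.

φR_n ≈ 100 kips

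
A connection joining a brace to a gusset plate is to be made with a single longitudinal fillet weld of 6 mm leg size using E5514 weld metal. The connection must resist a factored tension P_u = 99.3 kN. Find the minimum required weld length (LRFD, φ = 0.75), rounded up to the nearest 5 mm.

E55XX → F_EXX = 550 MPa.
Throat t_e = 0.707 × 6 = 4.242 mm.
φr_n = 0.75 × 0.6 × 550 × 4.242 × 10⁻³ = 1.05 kN/mm.
L_req = P_u / φr_n = 99.3 / 1.05 = 94.58 mm total.
Round up → use L = 95 mm.

L = 95 mm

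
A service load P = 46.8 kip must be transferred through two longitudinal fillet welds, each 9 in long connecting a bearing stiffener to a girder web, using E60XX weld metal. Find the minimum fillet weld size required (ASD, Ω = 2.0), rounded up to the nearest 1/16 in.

w = 1/4 in

E60XX → F_EXX = 60 ksi.
Total weld length L = 18 in.
Required throat t_e = P × Ω / (0.6 F_EXX × L) = 46.8 × 2.0 / (0.6 × 60 × 18) = 0.1444 in.
Required leg w = t_e / 0.707 = 0.2043 in → use 1/4 in.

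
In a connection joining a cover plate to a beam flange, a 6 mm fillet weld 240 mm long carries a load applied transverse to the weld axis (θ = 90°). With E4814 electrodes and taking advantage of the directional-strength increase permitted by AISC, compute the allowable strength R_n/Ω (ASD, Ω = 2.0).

E48XX → F_EXX = 480 MPa.
t_e = 0.707 × 6 = 4.242 mm; A_we = 4.242 × 240 = 1018 mm².
Directional factor: 1.0 + 0.5 sin^1.5(90°) = 1.5.
F_nw = 0.6 × 480 × 1.5 = 432 MPa.
R_n/Ω = (432 × 1018) / 2.0 × 10⁻³ = 219.9 kN.

R_n/Ω ≈ 220 kN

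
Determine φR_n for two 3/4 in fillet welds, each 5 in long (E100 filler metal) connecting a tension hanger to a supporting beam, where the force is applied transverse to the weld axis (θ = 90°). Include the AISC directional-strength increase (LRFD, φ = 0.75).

E100XX → F_EXX = 100 ksi.
t_e = 0.707 × 0.75 = 0.5302 in; A_we = 0.5302 × 10 = 5.303 in².
Directional factor: 1.0 + 0.5 sin^1.5(90°) = 1.5.
F_nw = 0.6 × 100 × 1.5 = 90 ksi.
φR_n = 0.75 × 90 × 5.303 = 357.9 kip.

φR_n ≈ 358 kip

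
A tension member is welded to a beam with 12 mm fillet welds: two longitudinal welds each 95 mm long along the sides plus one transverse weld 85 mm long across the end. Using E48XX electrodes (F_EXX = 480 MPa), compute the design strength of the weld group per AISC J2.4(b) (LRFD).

φR_n ≈ 530 kN

t_e = 0.707 × 12 = 8.484 mm.
R_nwl = 0.6 × 480 × 8.484 × 190 × 10⁻³ = 464.2 kN (longitudinal, 2 welds).
R_nwt = 0.6 × 480 × 8.484 × 85 × 10⁻³ = 207.7 kN (transverse, base value).
(i) R_nwl + R_nwt = 671.9 kN; (ii) 0.85 R_nwl + 1.5 R_nwt = 706.1 kN.
R_n = max = 706.1 kN [governs: (ii)]; φR_n = 529.6 kN.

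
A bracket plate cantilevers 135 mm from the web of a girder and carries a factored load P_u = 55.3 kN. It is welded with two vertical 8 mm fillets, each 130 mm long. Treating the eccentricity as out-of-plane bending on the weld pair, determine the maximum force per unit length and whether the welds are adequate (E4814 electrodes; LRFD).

E48XX → F_EXX = 480 MPa.
L_w = 2 × 130 = 260 mm; section modulus (unit throat) S = 2 × L²/6 = 5633 mm².
Direct shear f_v = P/L_w = 55.3×10³/260 = 212.7 N/mm.
Moment M = P × e = 55.3×10³ × 135 = 7465500 N·mm; bending f_b = M/S = 1325 N/mm.
f_max = √(f_v² + f_b²) = √(212.7² + 1325²) = 1342 N/mm.
φr_n = 0.75 × 0.6 × 480 × (0.707 × 8) = 1222 N/mm → NOT adequate.

f_max ≈ 1340 N/mm; NOT adequate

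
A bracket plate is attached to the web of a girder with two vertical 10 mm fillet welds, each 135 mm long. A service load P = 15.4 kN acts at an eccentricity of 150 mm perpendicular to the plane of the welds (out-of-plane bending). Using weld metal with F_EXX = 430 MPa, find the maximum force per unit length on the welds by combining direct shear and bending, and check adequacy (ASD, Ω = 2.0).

L_w = 2 × 135 = 270 mm; section modulus (unit throat) S = 2 × L²/6 = 6075 mm².
Direct shear f_v = P/L_w = 15.4×10³/270 = 57.04 N/mm.
Moment M = P × e = 15.4×10³ × 150 = 2310000 N·mm; bending f_b = M/S = 380.2 N/mm.
f_max = √(f_v² + f_b²) = √(57.04² + 380.2²) = 384.5 N/mm.
r_n/Ω = (1/2.0) × 0.6 × 430 × (0.707 × 10) = 912 N/mm → adequate.

f_max ≈ 385 N/mm; adequate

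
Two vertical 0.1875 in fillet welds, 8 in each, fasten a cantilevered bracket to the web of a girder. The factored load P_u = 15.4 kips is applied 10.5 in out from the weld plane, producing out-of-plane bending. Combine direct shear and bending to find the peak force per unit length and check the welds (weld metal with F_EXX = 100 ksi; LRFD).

L_w = 2 × 8 = 16 in; section modulus (unit throat) S = 2 × L²/6 = 21.33 in².
Direct shear f_v = P/L_w = 15.4/16 = 0.9625 kip/in.
Moment M = P × e = 15.4 × 10.5 = 161.7 kip·in; bending f_b = M/S = 7.58 kip/in.
f_max = √(f_v² + f_b²) = √(0.9625² + 7.58²) = 7.641 kip/in.
φr_n = 0.75 × 0.6 × 100 × (0.707 × 0.1875) = 5.965 kip/in → NOT adequate.

f_max ≈ 7.64 kip/in; NOT adequate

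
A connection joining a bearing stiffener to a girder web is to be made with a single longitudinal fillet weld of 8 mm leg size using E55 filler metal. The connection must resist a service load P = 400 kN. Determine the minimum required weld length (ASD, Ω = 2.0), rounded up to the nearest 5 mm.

E55XX → F_EXX = 550 MPa.
Throat t_e = 0.707 × 8 = 5.656 mm.
r_n/Ω = (0.6 × 550 × 5.656) / 2.0 = 933.2 N/mm = 0.9332 kN/mm.
L_req = P / (r_n/Ω) = 400 / 0.9332 = 428.6 mm total.
Round up → use L = 430 mm.

L = 430 mm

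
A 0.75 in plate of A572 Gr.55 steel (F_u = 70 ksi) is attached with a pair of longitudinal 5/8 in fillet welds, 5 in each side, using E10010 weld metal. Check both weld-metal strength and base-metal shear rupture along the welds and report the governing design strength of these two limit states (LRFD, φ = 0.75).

φR_n ≈ 199 kip (weld metal governs)

E100XX → F_EXX = 100 ksi.
t_e = 0.707 × 0.625 = 0.4419 in; L = 10 in.
Weld metal: φR_n = 0.75 × 0.6 × 100 × 0.4419 × 10 = 198.8 kip.
Base metal (shear rupture): φR_n = 0.75 × 0.6 × 70 × 0.75 × 10 = 236.2 kip.
Governing: weld metal.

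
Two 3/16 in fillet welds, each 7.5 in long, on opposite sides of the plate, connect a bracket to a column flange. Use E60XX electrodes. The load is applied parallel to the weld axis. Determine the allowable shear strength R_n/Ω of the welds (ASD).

R_n/Ω ≈ 35.8 kip

E60XX → F_EXX = 60 ksi.
Effective throat t_e = 0.707 × 0.1875 = 0.1326 in.
Total length L = 15 in; A_we = 0.1326 × 15 = 1.988 in².
F_nw = 0.6 F_EXX = 0.6 × 60 = 36 ksi.
R_n = 36 × 1.988 = 71.58 kip; R_n/Ω = 71.58/2.0 = 35.79 kip.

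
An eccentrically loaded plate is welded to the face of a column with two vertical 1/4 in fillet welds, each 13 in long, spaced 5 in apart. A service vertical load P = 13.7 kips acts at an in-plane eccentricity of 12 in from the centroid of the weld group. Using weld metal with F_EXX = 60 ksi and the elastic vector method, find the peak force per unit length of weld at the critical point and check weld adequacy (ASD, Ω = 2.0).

Total weld length L_w = 26 in. Treat welds as unit-width lines.
Polar moment about centroid: J = 2[d³/12 + d(b/2)²] = 2[13³/12 + 13×2.5²] = 528.7 in³.
Direct shear f_v = P/L_w = 13.7 / 26 = 0.5269 kip/in (vertical).
Torsion M = P·e = 13.7 × 12 = 164.4 kip·in.
Critical point at (x, y) = (2.5, 6.5) from centroid. f_tx = M·y/J = 2.021 kip/in; f_ty = M·x/J = 0.7774 kip/in.
Resultant f_max = √[f_tx² + (f_v + f_ty)²] = √[2.021² + (0.5269 + 0.7774)²] = 2.406 kip/in.
Capacity per unit length: r_n/Ω = (1/2.0) × 0.6 × 60 × (0.707 × 0.25) = 3.181 kip/in.
2.406 ≤ 3.181 → adequate.

f_max ≈ 2.41 kip/in; adequate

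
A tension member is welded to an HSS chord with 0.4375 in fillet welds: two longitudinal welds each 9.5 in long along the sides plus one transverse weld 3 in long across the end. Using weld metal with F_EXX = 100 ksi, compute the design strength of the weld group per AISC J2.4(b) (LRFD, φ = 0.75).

t_e = 0.707 × 0.4375 = 0.3093 in.
R_nwl = 0.6 × 100 × 0.3093 × 19 = 352.6 kips (longitudinal, 2 welds).
R_nwt = 0.6 × 100 × 0.3093 × 3 = 55.68 kips (transverse, base value).
(i) R_nwl + R_nwt = 408.3 kips; (ii) 0.85 R_nwl + 1.5 R_nwt = 383.2 kips.
R_n = max = 408.3 kips [governs: (i)]; φR_n = 306.2 kips.

φR_n ≈ 306 kips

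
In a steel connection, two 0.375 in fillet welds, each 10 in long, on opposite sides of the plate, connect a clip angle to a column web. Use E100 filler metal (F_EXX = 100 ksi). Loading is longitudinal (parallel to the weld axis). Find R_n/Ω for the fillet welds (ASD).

R_n/Ω ≈ 159 kip

Effective throat t_e = 0.707 × 0.375 = 0.2651 in.
Total length L = 20 in; A_we = 0.2651 × 20 = 5.303 in².
F_nw = 0.6 F_EXX = 0.6 × 100 = 60 ksi.
R_n = 60 × 5.303 = 318.2 kip; R_n/Ω = 318.2/2.0 = 159.1 kip.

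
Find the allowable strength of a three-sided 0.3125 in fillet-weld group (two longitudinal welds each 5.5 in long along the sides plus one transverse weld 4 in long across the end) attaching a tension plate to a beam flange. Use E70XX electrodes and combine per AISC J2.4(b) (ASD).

E70XX → F_EXX = 70 ksi.
t_e = 0.707 × 0.3125 = 0.2209 in.
R_nwl = 0.6 × 70 × 0.2209 × 11 = 102.1 kips (longitudinal, 2 welds).
R_nwt = 0.6 × 70 × 0.2209 × 4 = 37.12 kips (transverse, base value).
(i) R_nwl + R_nwt = 139.2 kips; (ii) 0.85 R_nwl + 1.5 R_nwt = 142.4 kips.
R_n = max = 142.4 kips [governs: (ii)]; R_n/Ω = 71.22 kips.

R_n/Ω ≈ 71.2 kips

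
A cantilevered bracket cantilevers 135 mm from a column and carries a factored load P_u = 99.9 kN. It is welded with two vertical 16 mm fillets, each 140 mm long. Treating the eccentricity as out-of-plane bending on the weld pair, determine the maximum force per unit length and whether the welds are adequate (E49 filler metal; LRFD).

f_max ≈ 2090 N/mm; adequate

E49XX → F_EXX = 490 MPa.
L_w = 2 × 140 = 280 mm; section modulus (unit throat) S = 2 × L²/6 = 6533 mm².
Direct shear f_v = P/L_w = 99.9×10³/280 = 356.8 N/mm.
Moment M = P × e = 99.9×10³ × 135 = 13486000 N·mm; bending f_b = M/S = 2064 N/mm.
f_max = √(f_v² + f_b²) = √(356.8² + 2064²) = 2095 N/mm.
φr_n = 0.75 × 0.6 × 490 × (0.707 × 16) = 2494 N/mm → adequate.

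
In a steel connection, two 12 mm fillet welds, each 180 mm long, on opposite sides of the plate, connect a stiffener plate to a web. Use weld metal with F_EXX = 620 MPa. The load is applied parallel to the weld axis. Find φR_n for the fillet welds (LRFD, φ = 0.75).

Effective throat t_e = 0.707 × 12 = 8.484 mm.
Total length L = 360 mm; A_we = 8.484 × 360 = 3054 mm².
F_nw = 0.6 F_EXX = 0.6 × 620 = 372 MPa.
φR_n = 0.75 × 372 × 3054 × 10⁻³ = 852.1 kN.

φR_n ≈ 852 kN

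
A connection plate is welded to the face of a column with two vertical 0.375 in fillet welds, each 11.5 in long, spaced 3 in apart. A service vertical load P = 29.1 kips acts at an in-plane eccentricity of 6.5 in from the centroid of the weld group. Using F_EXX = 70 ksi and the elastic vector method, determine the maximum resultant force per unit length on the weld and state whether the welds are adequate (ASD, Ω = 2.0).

Total weld length L_w = 23 in. Treat welds as unit-width lines.
Polar moment about centroid: J = 2[d³/12 + d(b/2)²] = 2[11.5³/12 + 11.5×1.5²] = 305.2 in³.
Direct shear f_v = P/L_w = 29.1 / 23 = 1.265 kip/in (vertical).
Torsion M = P·e = 29.1 × 6.5 = 189.15 kip·in.
Critical point at (x, y) = (1.5, 5.75) from centroid. f_tx = M·y/J = 3.563 kip/in; f_ty = M·x/J = 0.9295 kip/in.
Resultant f_max = √[f_tx² + (f_v + f_ty)²] = √[3.563² + (1.265 + 0.9295)²] = 4.185 kip/in.
Capacity per unit length: r_n/Ω = (1/2.0) × 0.6 × 70 × (0.707 × 0.375) = 5.568 kip/in.
4.185 ≤ 5.568 → adequate.

f_max ≈ 4.18 kip/in; adequate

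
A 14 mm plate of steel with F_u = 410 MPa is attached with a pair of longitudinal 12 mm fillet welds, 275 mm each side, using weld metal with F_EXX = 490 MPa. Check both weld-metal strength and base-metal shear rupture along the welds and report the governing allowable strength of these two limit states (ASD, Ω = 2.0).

t_e = 0.707 × 12 = 8.484 mm; L = 550 mm.
Weld metal: R_n/Ω = (1/2.0) × 0.6 × 490 × 8.484 × 550 × 10⁻³ = 685.9 kN.
Base metal (shear rupture): R_n/Ω = (1/2.0) × 0.6 × 410 × 14 × 550 × 10⁻³ = 947.1 kN.
Governing: weld metal.

R_n/Ω ≈ 686 kN (weld metal governs)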